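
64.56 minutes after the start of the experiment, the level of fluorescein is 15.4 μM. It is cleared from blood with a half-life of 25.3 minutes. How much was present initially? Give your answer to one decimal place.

Number of half-lives elapsed: n = 64.56/25.3 ≈ 2.5518.
A₀ = A × 2^n = 15.4 × 2^2.5518 = 15.4 × 5.8636 ≈ 90.299 μM.

90.3 μM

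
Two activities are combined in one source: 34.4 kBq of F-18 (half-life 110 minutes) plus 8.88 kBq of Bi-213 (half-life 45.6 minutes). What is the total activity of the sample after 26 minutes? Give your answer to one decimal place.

35.2 kBq

F-18: 34.4 × (1/2)^(26/110) = 34.4 × (1/2)^0.23636 ≈ 29.202 kBq.
Bi-213: 8.88 × (1/2)^(26/45.6) = 8.88 × (1/2)^0.57018 ≈ 5.981 kBq.
Total = 29.202 + 5.981 ≈ 35.183 kBq.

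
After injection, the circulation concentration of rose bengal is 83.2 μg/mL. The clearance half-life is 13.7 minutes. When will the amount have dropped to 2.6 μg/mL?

2.6/83.2 = 1/32, so 5 half-lives have elapsed.
t = 5 × 13.7 = 68.5 minutes.

68.5 minutes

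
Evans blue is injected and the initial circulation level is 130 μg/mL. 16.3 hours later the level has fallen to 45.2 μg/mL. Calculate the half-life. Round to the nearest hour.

A/A₀ = 45.2/130 ≈ 0.34769.
n = log₂(2.8761) ≈ 1.5241 half-lives elapsed in 16.3 hours.
t½ = 16.3/1.5241 ≈ 10.695 hours.

11 hours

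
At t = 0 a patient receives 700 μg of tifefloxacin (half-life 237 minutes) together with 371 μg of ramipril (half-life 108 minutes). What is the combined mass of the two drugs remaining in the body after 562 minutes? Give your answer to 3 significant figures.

145 μg

tifefloxacin: 700 × (1/2)^(562/237) = 700 × (1/2)^2.3713 ≈ 135.29 μg.
ramipril: 371 × (1/2)^(562/108) = 371 × (1/2)^5.2037 ≈ 10.067 μg.
Total = 135.29 + 10.067 ≈ 145.36 μg.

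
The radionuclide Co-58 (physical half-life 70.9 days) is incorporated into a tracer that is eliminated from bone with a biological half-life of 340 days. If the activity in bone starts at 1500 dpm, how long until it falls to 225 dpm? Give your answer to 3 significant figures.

1/t_eff = 1/t_phys + 1/t_biol = 1/70.9 + 1/340 = 0.017046 per day.
t_eff = 70.9 × 340 / (70.9 + 340) ≈ 58.666 days.
n = log₂(1500/225) ≈ 2.737; t = 2.737 × 58.666 ≈ 160.57 days.

161 days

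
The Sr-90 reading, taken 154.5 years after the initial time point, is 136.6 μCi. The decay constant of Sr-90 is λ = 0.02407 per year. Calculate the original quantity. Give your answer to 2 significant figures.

5600 μCi

t½ = ln 2 / λ = 0.69315 / 0.02407 ≈ 28.797 years.
Number of half-lives elapsed: n = 154.5/28.797 ≈ 5.3651.
A₀ = A × 2^n = 136.6 × 2^5.3651 = 136.6 × 41.216 ≈ 5630 μCi.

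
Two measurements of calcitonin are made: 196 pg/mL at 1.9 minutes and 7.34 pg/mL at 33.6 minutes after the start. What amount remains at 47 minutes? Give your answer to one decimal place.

1.8 pg/mL

Over Δt = 33.6 − 1.9 = 31.7 minutes, the level fell by a factor of 196/7.34 ≈ 26.703.
n = log₂(26.703) ≈ 4.7389 half-lives, so t½ = 31.7/4.7389 ≈ 6.6893 minutes.
From t = 33.6 to t = 47: 7.34 × (1/2)^((47−33.6)/6.6893) ≈ 1.8309 pg/mL.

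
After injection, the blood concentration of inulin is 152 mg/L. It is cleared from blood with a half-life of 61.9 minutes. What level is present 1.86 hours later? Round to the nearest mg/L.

Convert the elapsed time: 1.86 hours = 111.6 minutes.
Number of half-lives: n = 111.6/61.9 ≈ 1.8029.
Remaining = 152 × (1/2)^1.8029 = 152 × 0.2866 ≈ 43.563 mg/L.

44 mg/L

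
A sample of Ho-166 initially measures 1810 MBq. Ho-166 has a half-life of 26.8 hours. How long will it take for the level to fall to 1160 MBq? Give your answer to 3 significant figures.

17.2 hours

Fraction remaining = 1160/1810 ≈ 0.64088.
n = log₂(1810/1160) = ln(1.5603)/ln 2 ≈ 0.64186 half-lives.
t = n × t½ = 0.64186 × 26.8 ≈ 17.202 hours.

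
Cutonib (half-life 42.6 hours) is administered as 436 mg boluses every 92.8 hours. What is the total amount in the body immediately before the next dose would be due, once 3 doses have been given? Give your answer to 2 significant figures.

120 mg

The 3 doses were given 278.4, 185.6, 92.8 hours ago.
Total = 436·(1/2)^(278.4/42.6) + 436·(1/2)^(185.6/42.6) + 436·(1/2)^(92.8/42.6)
      = 4.701 + 21.279 + 96.321 ≈ 122.3 mg.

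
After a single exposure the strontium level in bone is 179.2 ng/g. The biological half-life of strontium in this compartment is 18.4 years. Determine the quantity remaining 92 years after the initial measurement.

5.6 ng/g

Elapsed time is 5 half-lives (92/18.4).
Each half-life halves the amount: 179.2 × (1/2)^5 = 179.2/32 = 5.6 ng/g.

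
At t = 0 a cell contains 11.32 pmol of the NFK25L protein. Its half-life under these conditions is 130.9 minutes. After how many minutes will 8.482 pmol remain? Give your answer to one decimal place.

54.5 minutes

Fraction remaining = 8.482/11.32 ≈ 0.74929.
n = log₂(11.32/8.482) = ln(1.3346)/ln 2 ≈ 0.4164 half-lives.
t = n × t½ = 0.4164 × 130.9 ≈ 54.506 minutes.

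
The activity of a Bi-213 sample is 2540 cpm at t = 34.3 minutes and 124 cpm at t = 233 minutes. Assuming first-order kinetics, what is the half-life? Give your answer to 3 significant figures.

Over Δt = 233 − 34.3 = 198.7 minutes, the level fell by a factor of 2540/124 ≈ 20.484.
n = log₂(20.484) ≈ 4.3564 half-lives, so t½ = 198.7/4.3564 ≈ 45.611 minutes.

45.6 minutes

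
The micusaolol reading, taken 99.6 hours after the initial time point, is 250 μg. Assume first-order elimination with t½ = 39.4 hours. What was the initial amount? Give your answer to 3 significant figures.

Number of half-lives elapsed: n = 99.6/39.4 ≈ 2.5279.
A₀ = A × 2^n = 250 × 2^2.5279 = 250 × 5.7674 ≈ 1441.8 μg.

1440 μg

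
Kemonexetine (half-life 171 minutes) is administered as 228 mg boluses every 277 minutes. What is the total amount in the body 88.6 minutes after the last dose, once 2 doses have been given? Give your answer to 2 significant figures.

210 mg

The 2 doses were given 365.6, 88.6 minutes ago.
Total = 228·(1/2)^(365.6/171) + 228·(1/2)^(88.6/171)
      = 51.8 + 159.21 ≈ 211.01 mg.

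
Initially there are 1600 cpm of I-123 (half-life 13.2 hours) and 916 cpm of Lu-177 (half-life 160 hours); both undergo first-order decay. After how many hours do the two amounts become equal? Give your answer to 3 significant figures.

Set 1600·(1/2)^(t/13.2) = 916·(1/2)^(t/160).
Taking log₂: log₂(1600/916) = t·(1/13.2 − 1/160).
log₂(1.7467) = 0.80465; 1/13.2 − 1/160 = 0.069508.
t = 0.80465 / 0.069508 ≈ 11.576 hours.

11.6 hours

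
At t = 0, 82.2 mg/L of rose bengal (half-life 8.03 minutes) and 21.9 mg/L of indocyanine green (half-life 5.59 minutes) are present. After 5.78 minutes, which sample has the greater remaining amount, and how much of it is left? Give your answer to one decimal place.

rose bengal: 82.2 × (1/2)^0.7198 ≈ 49.91 mg/L.
indocyanine green: 21.9 × (1/2)^1.034 ≈ 10.695 mg/L.
Rose bengal has more remaining, at ≈ 49.91 mg/L.

rose bengal, 49.9 mg/L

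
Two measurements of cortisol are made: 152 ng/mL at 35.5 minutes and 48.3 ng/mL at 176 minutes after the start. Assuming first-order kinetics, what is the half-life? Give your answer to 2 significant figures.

85 minutes

Over Δt = 176 − 35.5 = 140.5 minutes, the level fell by a factor of 152/48.3 ≈ 3.147.
n = log₂(3.147) ≈ 1.654 half-lives, so t½ = 140.5/1.654 ≈ 84.947 minutes.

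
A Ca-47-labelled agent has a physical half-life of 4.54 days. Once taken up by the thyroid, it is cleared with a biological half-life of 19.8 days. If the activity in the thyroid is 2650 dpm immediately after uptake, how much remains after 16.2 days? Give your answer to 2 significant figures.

1/t_eff = 1/t_phys + 1/t_biol = 1/4.54 + 1/19.8 = 0.27077 per day.
t_eff = 4.54 × 19.8 / (4.54 + 19.8) ≈ 3.6932 days.
Remaining = 2650 × (1/2)^(16.2/3.6932) = 2650 × (1/2)^4.3865 ≈ 126.7 dpm.

130 dpm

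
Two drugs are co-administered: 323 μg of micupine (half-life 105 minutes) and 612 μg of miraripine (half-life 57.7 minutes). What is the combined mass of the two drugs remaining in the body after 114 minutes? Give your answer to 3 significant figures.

308 μg

micupine: 323 × (1/2)^(114/105) = 323 × (1/2)^1.0857 ≈ 152.18 μg.
miraripine: 612 × (1/2)^(114/57.7) = 612 × (1/2)^1.9757 ≈ 155.59 μg.
Total = 152.18 + 155.59 ≈ 307.78 μg.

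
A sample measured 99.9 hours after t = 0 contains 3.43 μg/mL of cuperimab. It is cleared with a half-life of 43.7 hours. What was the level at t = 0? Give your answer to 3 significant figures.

16.7 μg/mL

Number of half-lives elapsed: n = 99.9/43.7 ≈ 2.286.
A₀ = A × 2^n = 3.43 × 2^2.286 = 3.43 × 4.8772 ≈ 16.729 μg/mL.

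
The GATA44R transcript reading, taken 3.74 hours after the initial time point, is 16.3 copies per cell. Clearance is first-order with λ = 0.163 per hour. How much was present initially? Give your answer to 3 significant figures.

t½ = ln 2 / λ = 0.69315 / 0.163 ≈ 4.2524 hours.
Number of half-lives elapsed: n = 3.74/4.2524 ≈ 0.8795.
A₀ = A × 2^n = 16.3 × 2^0.8795 = 16.3 × 1.8397 ≈ 29.988 copies per cell.

30.0 copies per cell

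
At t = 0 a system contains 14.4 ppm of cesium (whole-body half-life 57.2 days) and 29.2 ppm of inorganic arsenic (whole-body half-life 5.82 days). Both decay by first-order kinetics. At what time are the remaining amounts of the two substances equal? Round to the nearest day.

Set 14.4·(1/2)^(t/57.2) = 29.2·(1/2)^(t/5.82).
Taking log₂: log₂(14.4/29.2) = t·(1/57.2 − 1/5.82).
log₂(0.49315) = -1.0199; 1/57.2 − 1/5.82 = -0.15434.
t = -1.0199 / -0.15434 ≈ 6.6082 days.

7 days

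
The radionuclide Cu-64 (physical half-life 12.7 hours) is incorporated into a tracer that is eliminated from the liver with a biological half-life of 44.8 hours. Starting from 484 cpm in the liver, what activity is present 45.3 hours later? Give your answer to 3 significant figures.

1/t_eff = 1/t_phys + 1/t_biol = 1/12.7 + 1/44.8 = 0.10106 per hour.
t_eff = 12.7 × 44.8 / (12.7 + 44.8) ≈ 9.895 hours.
Remaining = 484 × (1/2)^(45.3/9.895) = 484 × (1/2)^4.5781 ≈ 20.263 cpm.

20.3 cpm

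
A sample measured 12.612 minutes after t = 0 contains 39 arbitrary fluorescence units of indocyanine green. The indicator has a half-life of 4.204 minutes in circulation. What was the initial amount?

Number of half-lives elapsed: n = 12.612/4.204 ≈ 3.
A₀ = A × 2^n = 39 × 2^3 = 39 × 8 ≈ 312 arbitrary fluorescence units.

312 arbitrary fluorescence units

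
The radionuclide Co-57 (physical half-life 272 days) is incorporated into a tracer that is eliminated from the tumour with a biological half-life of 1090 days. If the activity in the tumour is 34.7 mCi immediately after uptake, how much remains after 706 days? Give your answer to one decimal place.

3.7 mCi

1/t_eff = 1/t_phys + 1/t_biol = 1/272 + 1/1090 = 0.0045939 per day.
t_eff = 272 × 1090 / (272 + 1090) ≈ 217.68 days.
Remaining = 34.7 × (1/2)^(706/217.68) = 34.7 × (1/2)^3.2433 ≈ 3.6644 mCi.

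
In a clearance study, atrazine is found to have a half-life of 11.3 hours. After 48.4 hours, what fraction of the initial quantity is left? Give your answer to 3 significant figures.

n = 48.4/11.3 ≈ 4.2832 half-lives.
Fraction remaining = (1/2)^4.2832 ≈ 0.051361.

0.0514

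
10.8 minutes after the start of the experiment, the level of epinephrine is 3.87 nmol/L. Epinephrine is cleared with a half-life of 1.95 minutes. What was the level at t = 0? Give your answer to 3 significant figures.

Number of half-lives elapsed: n = 10.8/1.95 ≈ 5.5385.
A₀ = A × 2^n = 3.87 × 2^5.5385 = 3.87 × 46.478 ≈ 179.87 nmol/L.

180 nmol/L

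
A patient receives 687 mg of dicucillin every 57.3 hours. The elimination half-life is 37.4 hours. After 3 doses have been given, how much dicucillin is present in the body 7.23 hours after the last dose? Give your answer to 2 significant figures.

880 mg

The 3 doses were given 121.83, 64.53, 7.23 hours ago.
Total = 687·(1/2)^(121.83/37.4) + 687·(1/2)^(64.53/37.4) + 687·(1/2)^(7.23/37.4)
      = 71.838 + 207.76 + 600.85 ≈ 880.44 mg.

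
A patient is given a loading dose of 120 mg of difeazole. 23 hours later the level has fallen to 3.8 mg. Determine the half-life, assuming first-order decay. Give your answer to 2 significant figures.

A/A₀ = 3.8/120 ≈ 0.031667.
n = log₂(31.579) ≈ 4.9809 half-lives elapsed in 23 hours.
t½ = 23/4.9809 ≈ 4.6176 hours.

4.6 hours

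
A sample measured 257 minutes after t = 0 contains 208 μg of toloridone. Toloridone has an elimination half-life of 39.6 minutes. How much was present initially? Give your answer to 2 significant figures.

Number of half-lives elapsed: n = 257/39.6 ≈ 6.4899.
A₀ = A × 2^n = 208 × 2^6.4899 = 208 × 89.878 ≈ 18695 μg.

19000 μg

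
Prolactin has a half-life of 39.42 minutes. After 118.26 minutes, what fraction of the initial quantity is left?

n = 118.26/39.42 ≈ 3 half-lives.
Fraction remaining = (1/2)^3 ≈ 0.125.

0.125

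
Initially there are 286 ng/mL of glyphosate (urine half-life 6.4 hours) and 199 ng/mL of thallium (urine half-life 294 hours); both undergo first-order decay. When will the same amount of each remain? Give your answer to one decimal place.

3.4 hours

Set 286·(1/2)^(t/6.4) = 199·(1/2)^(t/294).
Taking log₂: log₂(286/199) = t·(1/6.4 − 1/294).
log₂(1.4372) = 0.52325; 1/6.4 − 1/294 = 0.15285.
t = 0.52325 / 0.15285 ≈ 3.4233 hours.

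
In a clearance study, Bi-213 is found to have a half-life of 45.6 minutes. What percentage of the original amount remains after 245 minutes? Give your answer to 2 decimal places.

2.41%

n = 245/45.6 ≈ 5.3728 half-lives.
Fraction remaining = (1/2)^5.3728 ≈ 0.024134, i.e. 2.4134%.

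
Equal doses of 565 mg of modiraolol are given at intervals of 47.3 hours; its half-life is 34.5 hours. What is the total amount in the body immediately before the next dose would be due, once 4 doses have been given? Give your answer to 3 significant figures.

The 4 doses were given 189.2, 141.9, 94.6, 47.3 hours ago.
Total = 565·(1/2)^(189.2/34.5) + 565·(1/2)^(141.9/34.5) + 565·(1/2)^(94.6/34.5) + 565·(1/2)^(47.3/34.5)
      = 12.624 + 32.651 + 84.453 + 218.44 ≈ 348.17 mg.

348 mg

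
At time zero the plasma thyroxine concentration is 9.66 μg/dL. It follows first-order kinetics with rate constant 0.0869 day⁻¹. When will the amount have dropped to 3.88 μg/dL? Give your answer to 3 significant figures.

10.5 days

t½ = ln 2 / λ = 0.69315 / 0.0869 ≈ 7.9764 days.
Fraction remaining = 3.88/9.66 ≈ 0.40166.
n = log₂(9.66/3.88) = ln(2.4897)/ln 2 ≈ 1.316 half-lives.
t = n × t½ = 1.316 × 7.9764 ≈ 10.497 days.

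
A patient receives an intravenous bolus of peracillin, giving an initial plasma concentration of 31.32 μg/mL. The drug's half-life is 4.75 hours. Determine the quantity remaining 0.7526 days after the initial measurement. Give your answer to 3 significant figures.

Convert the elapsed time: 0.7526 days = 18.0624 hours.
Number of half-lives: n = 18.0624/4.75 ≈ 3.8026.
Remaining = 31.32 × (1/2)^3.8026 = 31.32 × 0.071664 ≈ 2.2445 μg/mL.

2.24 μg/mL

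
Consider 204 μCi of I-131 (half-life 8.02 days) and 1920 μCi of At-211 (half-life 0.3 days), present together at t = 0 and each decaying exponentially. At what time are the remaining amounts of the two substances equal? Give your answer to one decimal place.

Set 204·(1/2)^(t/8.02) = 1920·(1/2)^(t/0.3).
Taking log₂: log₂(204/1920) = t·(1/8.02 − 1/0.3).
log₂(0.10625) = -3.2345; 1/8.02 − 1/0.3 = -3.2086.
t = -3.2345 / -3.2086 ≈ 1.008 days.

1.0 days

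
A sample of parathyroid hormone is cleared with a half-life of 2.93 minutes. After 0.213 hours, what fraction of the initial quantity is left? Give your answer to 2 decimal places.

0.05

0.213 hours = 12.78 minutes.
n = 12.78/2.93 ≈ 4.3618 half-lives.
Fraction remaining = (1/2)^4.3618 ≈ 0.048638.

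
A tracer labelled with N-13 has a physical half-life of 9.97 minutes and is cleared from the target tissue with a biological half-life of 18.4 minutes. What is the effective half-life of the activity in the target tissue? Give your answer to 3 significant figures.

1/t_eff = 1/t_phys + 1/t_biol = 1/9.97 + 1/18.4 = 0.15465 per minute.
t_eff = 9.97 × 18.4 / (9.97 + 18.4) ≈ 6.4663 minutes.

6.47 minutes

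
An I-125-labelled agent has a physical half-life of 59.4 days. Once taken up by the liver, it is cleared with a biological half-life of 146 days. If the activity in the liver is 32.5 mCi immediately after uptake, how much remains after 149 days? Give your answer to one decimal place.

2.8 mCi

1/t_eff = 1/t_phys + 1/t_biol = 1/59.4 + 1/146 = 0.023684 per day.
t_eff = 59.4 × 146 / (59.4 + 146) ≈ 42.222 days.
Remaining = 32.5 × (1/2)^(149/42.222) = 32.5 × (1/2)^3.529 ≈ 2.8155 mCi.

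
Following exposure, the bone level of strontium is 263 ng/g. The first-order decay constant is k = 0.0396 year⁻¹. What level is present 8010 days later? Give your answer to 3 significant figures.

t½ = ln 2 / k = 0.69315 / 0.0396 ≈ 17.504 years.
Convert the elapsed time: 8010 days = 21.9452 years.
Number of half-lives: n = 21.9452/17.504 ≈ 1.2537.
Remaining = 263 × (1/2)^1.2537 = 263 × 0.41936 ≈ 110.29 ng/g.

110 ng/g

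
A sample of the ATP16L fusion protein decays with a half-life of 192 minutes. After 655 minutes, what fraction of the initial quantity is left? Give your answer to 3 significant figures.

0.0940

n = 655/192 ≈ 3.4115 half-lives.
Fraction remaining = (1/2)^3.4115 ≈ 0.093983.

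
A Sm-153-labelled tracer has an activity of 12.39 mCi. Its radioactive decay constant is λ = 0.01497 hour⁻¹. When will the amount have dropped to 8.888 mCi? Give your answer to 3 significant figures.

22.2 hours

t½ = ln 2 / λ = 0.69315 / 0.01497 ≈ 46.302 hours.
Fraction remaining = 8.888/12.39 ≈ 0.71735.
n = log₂(12.39/8.888) = ln(1.394)/ln 2 ≈ 0.47925 half-lives.
t = n × t½ = 0.47925 × 46.302 ≈ 22.19 hours.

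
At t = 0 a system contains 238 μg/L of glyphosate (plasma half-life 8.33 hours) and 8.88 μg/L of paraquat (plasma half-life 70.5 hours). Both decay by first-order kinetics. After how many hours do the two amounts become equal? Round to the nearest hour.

Set 238·(1/2)^(t/8.33) = 8.88·(1/2)^(t/70.5).
Taking log₂: log₂(238/8.88) = t·(1/8.33 − 1/70.5).
log₂(26.802) = 4.7443; 1/8.33 − 1/70.5 = 0.10586.
t = 4.7443 / 0.10586 ≈ 44.815 hours.

45 hours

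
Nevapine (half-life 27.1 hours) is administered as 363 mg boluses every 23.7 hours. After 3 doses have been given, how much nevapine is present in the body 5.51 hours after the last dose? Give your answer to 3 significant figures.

The 3 doses were given 52.91, 29.21, 5.51 hours ago.
Total = 363·(1/2)^(52.91/27.1) + 363·(1/2)^(29.21/27.1) + 363·(1/2)^(5.51/27.1)
      = 93.794 + 171.96 + 315.28 ≈ 581.04 mg.

581 mg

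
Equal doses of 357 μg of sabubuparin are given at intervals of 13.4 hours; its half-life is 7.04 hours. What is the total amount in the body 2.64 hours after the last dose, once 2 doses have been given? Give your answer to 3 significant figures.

The 2 doses were given 16.04, 2.64 hours ago.
Total = 357·(1/2)^(16.04/7.04) + 357·(1/2)^(2.64/7.04)
      = 73.587 + 275.28 ≈ 348.87 μg.

349 μg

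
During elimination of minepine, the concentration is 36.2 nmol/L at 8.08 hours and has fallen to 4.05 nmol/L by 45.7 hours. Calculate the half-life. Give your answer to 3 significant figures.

Over Δt = 45.7 − 8.08 = 37.62 hours, the level fell by a factor of 36.2/4.05 ≈ 8.9383.
n = log₂(8.9383) ≈ 3.16 half-lives, so t½ = 37.62/3.16 ≈ 11.905 hours.

11.9 hours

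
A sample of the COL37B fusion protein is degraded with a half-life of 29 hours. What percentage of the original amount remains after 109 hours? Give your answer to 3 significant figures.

7.39%

n = 109/29 ≈ 3.7586 half-lives.
Fraction remaining = (1/2)^3.7586 ≈ 0.073883, i.e. 7.3883%.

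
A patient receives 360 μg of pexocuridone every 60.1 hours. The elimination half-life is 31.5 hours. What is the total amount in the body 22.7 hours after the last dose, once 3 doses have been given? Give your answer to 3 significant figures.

The 3 doses were given 142.9, 82.8, 22.7 hours ago.
Total = 360·(1/2)^(142.9/31.5) + 360·(1/2)^(82.8/31.5) + 360·(1/2)^(22.7/31.5)
      = 15.512 + 58.213 + 218.46 ≈ 292.18 μg.

292 μg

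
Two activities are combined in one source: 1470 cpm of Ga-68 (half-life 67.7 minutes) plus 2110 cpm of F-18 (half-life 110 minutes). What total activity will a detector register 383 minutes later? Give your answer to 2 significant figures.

Ga-68: 1470 × (1/2)^(383/67.7) = 1470 × (1/2)^5.6573 ≈ 29.127 cpm.
F-18: 2110 × (1/2)^(383/110) = 2110 × (1/2)^3.4818 ≈ 188.86 cpm.
Total = 29.127 + 188.86 ≈ 217.99 cpm.

220 cpm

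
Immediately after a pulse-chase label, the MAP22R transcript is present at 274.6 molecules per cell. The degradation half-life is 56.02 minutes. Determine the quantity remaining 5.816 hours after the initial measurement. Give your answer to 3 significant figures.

3.66 molecules per cell

Convert the elapsed time: 5.816 hours = 348.96 minutes.
Number of half-lives: n = 348.96/56.02 ≈ 6.2292.
Remaining = 274.6 × (1/2)^6.2292 = 274.6 × 0.01333 ≈ 3.6604 molecules per cell.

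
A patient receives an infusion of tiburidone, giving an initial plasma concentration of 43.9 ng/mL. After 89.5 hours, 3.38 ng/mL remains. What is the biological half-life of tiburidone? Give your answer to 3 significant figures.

A/A₀ = 3.38/43.9 ≈ 0.076993.
n = log₂(12.988) ≈ 3.6991 half-lives elapsed in 89.5 hours.
t½ = 89.5/3.6991 ≈ 24.195 hours.

24.2 hours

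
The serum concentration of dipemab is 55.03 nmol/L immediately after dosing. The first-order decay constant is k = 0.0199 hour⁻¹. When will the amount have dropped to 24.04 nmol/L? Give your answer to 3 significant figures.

t½ = ln 2 / k = 0.69315 / 0.0199 ≈ 34.832 hours.
Fraction remaining = 24.04/55.03 ≈ 0.43685.
n = log₂(55.03/24.04) = ln(2.2891)/ln 2 ≈ 1.1948 half-lives.
t = n × t½ = 1.1948 × 34.832 ≈ 41.616 hours.

41.6 hours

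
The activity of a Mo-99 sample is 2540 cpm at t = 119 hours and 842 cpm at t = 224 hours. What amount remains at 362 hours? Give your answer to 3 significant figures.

Over Δt = 224 − 119 = 105 hours, the level fell by a factor of 2540/842 ≈ 3.0166.
n = log₂(3.0166) ≈ 1.5929 half-lives, so t½ = 105/1.5929 ≈ 65.916 hours.
From t = 224 to t = 362: 842 × (1/2)^((362−224)/65.916) ≈ 197.28 cpm.

197 cpm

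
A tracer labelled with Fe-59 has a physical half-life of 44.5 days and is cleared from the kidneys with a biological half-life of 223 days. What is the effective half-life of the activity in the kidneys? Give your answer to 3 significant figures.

37.1 days

1/t_eff = 1/t_phys + 1/t_biol = 1/44.5 + 1/223 = 0.026956 per day.
t_eff = 44.5 × 223 / (44.5 + 223) ≈ 37.097 days.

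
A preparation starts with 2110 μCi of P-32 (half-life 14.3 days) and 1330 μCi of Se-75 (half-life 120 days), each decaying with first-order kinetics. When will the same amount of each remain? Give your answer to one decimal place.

Set 2110·(1/2)^(t/14.3) = 1330·(1/2)^(t/120).
Taking log₂: log₂(2110/1330) = t·(1/14.3 − 1/120).
log₂(1.5865) = 0.66582; 1/14.3 − 1/120 = 0.061597.
t = 0.66582 / 0.061597 ≈ 10.809 days.

10.8 days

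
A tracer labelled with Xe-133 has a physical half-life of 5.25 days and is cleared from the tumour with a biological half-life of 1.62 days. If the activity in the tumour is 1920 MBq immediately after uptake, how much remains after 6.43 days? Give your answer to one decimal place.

52.5 MBq

1/t_eff = 1/t_phys + 1/t_biol = 1/5.25 + 1/1.62 = 0.80776 per day.
t_eff = 5.25 × 1.62 / (5.25 + 1.62) ≈ 1.238 days.
Remaining = 1920 × (1/2)^(6.43/1.238) = 1920 × (1/2)^5.1939 ≈ 52.454 MBq.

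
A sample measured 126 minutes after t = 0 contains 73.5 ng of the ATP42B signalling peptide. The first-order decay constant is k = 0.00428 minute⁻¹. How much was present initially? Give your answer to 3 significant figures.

126 ng

t½ = ln 2 / k = 0.69315 / 0.00428 ≈ 161.95 minutes.
Number of half-lives elapsed: n = 126/161.95 ≈ 0.77802.
A₀ = A × 2^n = 73.5 × 2^0.77802 = 73.5 × 1.7148 ≈ 126.04 ng.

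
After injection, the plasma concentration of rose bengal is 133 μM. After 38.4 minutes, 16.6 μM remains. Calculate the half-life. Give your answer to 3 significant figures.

12.8 minutes

A/A₀ = 16.6/133 ≈ 0.12481.
n = log₂(8.012) ≈ 3.0022 half-lives elapsed in 38.4 minutes.
t½ = 38.4/3.0022 ≈ 12.791 minutes.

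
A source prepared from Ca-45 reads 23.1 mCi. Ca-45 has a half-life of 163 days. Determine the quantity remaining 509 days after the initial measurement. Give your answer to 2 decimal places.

Number of half-lives: n = 509/163 ≈ 3.1227.
Remaining = 23.1 × (1/2)^3.1227 = 23.1 × 0.11481 ≈ 2.6521 mCi.

2.65 mCi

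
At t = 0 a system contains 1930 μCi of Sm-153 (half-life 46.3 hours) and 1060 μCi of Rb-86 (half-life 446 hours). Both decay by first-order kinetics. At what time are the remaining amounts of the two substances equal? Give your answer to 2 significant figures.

45 hours

Set 1930·(1/2)^(t/46.3) = 1060·(1/2)^(t/446).
Taking log₂: log₂(1930/1060) = t·(1/46.3 − 1/446).
log₂(1.8208) = 0.86454; 1/46.3 − 1/446 = 0.019356.
t = 0.86454 / 0.019356 ≈ 44.665 hours.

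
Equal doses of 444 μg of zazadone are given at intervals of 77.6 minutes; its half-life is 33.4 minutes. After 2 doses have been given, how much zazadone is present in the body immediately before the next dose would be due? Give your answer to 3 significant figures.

The 2 doses were given 155.2, 77.6 minutes ago.
Total = 444·(1/2)^(155.2/33.4) + 444·(1/2)^(77.6/33.4)
      = 17.725 + 88.712 ≈ 106.44 μg.

106 μg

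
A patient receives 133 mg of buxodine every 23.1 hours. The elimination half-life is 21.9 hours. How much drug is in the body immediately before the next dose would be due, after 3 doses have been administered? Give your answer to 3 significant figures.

110 mg

The 3 doses were given 69.3, 46.2, 23.1 hours ago.
Total = 133·(1/2)^(69.3/21.9) + 133·(1/2)^(46.2/21.9) + 133·(1/2)^(23.1/21.9)
      = 14.835 + 30.818 + 64.022 ≈ 109.67 mg.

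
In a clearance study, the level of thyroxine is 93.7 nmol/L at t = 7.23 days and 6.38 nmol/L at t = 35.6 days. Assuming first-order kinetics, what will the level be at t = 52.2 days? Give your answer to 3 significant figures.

1.32 nmol/L

Over Δt = 35.6 − 7.23 = 28.37 days, the level fell by a factor of 93.7/6.38 ≈ 14.687.
n = log₂(14.687) ≈ 3.8764 half-lives, so t½ = 28.37/3.8764 ≈ 7.3186 days.
From t = 35.6 to t = 52.2: 6.38 × (1/2)^((52.2−35.6)/7.3186) ≈ 1.3244 nmol/L.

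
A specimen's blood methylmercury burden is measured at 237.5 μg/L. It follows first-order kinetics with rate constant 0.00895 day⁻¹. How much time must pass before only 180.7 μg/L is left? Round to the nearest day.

31 days

t½ = ln 2 / k = 0.69315 / 0.00895 ≈ 77.447 days.
Fraction remaining = 180.7/237.5 ≈ 0.76084.
n = log₂(237.5/180.7) = ln(1.3143)/ln 2 ≈ 0.39433 half-lives.
t = n × t½ = 0.39433 × 77.447 ≈ 30.54 days.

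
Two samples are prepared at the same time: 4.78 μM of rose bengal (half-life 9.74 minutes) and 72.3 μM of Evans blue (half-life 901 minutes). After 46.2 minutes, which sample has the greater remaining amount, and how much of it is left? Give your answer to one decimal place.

rose bengal: 4.78 × (1/2)^4.7433 ≈ 0.17846 μM.
Evans blue: 72.3 × (1/2)^0.051276 ≈ 69.775 μM.
Evans blue has more remaining, at ≈ 69.775 μM.

Evans blue, 69.8 μM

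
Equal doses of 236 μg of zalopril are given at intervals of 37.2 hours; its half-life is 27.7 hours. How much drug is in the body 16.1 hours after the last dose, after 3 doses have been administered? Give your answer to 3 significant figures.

244 μg

The 3 doses were given 90.5, 53.3, 16.1 hours ago.
Total = 236·(1/2)^(90.5/27.7) + 236·(1/2)^(53.3/27.7) + 236·(1/2)^(16.1/27.7)
      = 24.513 + 62.183 + 157.74 ≈ 244.44 μg.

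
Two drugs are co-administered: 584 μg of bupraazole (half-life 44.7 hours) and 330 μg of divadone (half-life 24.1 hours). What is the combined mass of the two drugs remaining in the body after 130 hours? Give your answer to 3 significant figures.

85.6 μg

bupraazole: 584 × (1/2)^(130/44.7) = 584 × (1/2)^2.9083 ≈ 77.792 μg.
divadone: 330 × (1/2)^(130/24.1) = 330 × (1/2)^5.3942 ≈ 7.8469 μg.
Total = 77.792 + 7.8469 ≈ 85.639 μg.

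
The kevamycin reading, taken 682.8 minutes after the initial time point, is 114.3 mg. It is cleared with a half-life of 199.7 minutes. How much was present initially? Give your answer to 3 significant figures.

Number of half-lives elapsed: n = 682.8/199.7 ≈ 3.4191.
A₀ = A × 2^n = 114.3 × 2^3.4191 = 114.3 × 10.697 ≈ 1222.7 mg.

1220 mg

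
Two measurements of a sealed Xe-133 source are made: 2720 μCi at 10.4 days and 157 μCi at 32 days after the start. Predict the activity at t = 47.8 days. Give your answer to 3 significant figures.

Over Δt = 32 − 10.4 = 21.6 days, the level fell by a factor of 2720/157 ≈ 17.325.
n = log₂(17.325) ≈ 4.1148 half-lives, so t½ = 21.6/4.1148 ≈ 5.2494 days.
From t = 32 to t = 47.8: 157 × (1/2)^((47.8−32)/5.2494) ≈ 19.491 μCi.

19.5 μCi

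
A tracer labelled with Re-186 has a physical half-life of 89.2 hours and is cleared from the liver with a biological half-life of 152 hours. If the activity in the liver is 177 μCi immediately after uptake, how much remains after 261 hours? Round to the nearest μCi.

1/t_eff = 1/t_phys + 1/t_biol = 1/89.2 + 1/152 = 0.01779 per hour.
t_eff = 89.2 × 152 / (89.2 + 152) ≈ 56.212 hours.
Remaining = 177 × (1/2)^(261/56.212) = 177 × (1/2)^4.6431 ≈ 7.0836 μCi.

7 μCi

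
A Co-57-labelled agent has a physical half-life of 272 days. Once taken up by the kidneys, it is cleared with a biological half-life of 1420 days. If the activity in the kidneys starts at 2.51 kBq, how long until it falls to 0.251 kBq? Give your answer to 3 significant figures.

758 days

1/t_eff = 1/t_phys + 1/t_biol = 1/272 + 1/1420 = 0.0043807 per day.
t_eff = 272 × 1420 / (272 + 1420) ≈ 228.27 days.
n = log₂(2.51/0.251) ≈ 3.3219; t = 3.3219 × 228.27 ≈ 758.31 days.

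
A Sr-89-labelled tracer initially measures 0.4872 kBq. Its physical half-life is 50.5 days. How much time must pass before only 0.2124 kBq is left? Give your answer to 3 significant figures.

60.5 days

Fraction remaining = 0.2124/0.4872 ≈ 0.43596.
n = log₂(0.4872/0.2124) = ln(2.2938)/ln 2 ≈ 1.1977 half-lives.
t = n × t½ = 1.1977 × 50.5 ≈ 60.485 days.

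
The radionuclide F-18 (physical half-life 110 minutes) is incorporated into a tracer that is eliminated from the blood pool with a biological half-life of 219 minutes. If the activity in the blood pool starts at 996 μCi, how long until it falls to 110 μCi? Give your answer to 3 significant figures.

1/t_eff = 1/t_phys + 1/t_biol = 1/110 + 1/219 = 0.013657 per minute.
t_eff = 110 × 219 / (110 + 219) ≈ 73.222 minutes.
n = log₂(996/110) ≈ 3.1786; t = 3.1786 × 73.222 ≈ 232.75 minutes.

233 minutes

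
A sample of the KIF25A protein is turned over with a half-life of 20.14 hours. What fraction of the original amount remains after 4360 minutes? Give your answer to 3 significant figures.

4360 minutes = 72.6667 hours.
n = 72.6667/20.14 ≈ 3.6081 half-lives.
Fraction remaining = (1/2)^3.6081 ≈ 0.082009.

0.0820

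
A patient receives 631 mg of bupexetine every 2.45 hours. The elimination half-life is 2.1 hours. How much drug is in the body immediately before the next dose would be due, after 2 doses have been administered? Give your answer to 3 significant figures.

406 mg

The 2 doses were given 4.9, 2.45 hours ago.
Total = 631·(1/2)^(4.9/2.1) + 631·(1/2)^(2.45/2.1)
      = 125.21 + 281.08 ≈ 406.28 mg.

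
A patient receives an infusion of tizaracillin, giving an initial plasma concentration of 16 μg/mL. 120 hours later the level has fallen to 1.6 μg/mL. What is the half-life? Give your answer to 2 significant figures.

A/A₀ = 1.6/16 ≈ 0.1.
n = log₂(10) ≈ 3.3219 half-lives elapsed in 120 hours.
t½ = 120/3.3219 ≈ 36.124 hours.

36 hours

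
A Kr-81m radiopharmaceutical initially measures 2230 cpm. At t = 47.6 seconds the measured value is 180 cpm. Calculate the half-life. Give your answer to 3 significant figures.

13.1 seconds

A/A₀ = 180/2230 ≈ 0.080717.
n = log₂(12.389) ≈ 3.631 half-lives elapsed in 47.6 seconds.
t½ = 47.6/3.631 ≈ 13.109 seconds.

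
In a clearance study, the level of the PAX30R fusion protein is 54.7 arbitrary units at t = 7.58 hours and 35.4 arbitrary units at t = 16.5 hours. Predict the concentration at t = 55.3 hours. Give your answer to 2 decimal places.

5.33 arbitrary units

Over Δt = 16.5 − 7.58 = 8.92 hours, the level fell by a factor of 54.7/35.4 ≈ 1.5452.
n = log₂(1.5452) ≈ 0.62779 half-lives, so t½ = 8.92/0.62779 ≈ 14.209 hours.
From t = 16.5 to t = 55.3: 35.4 × (1/2)^((55.3−16.5)/14.209) ≈ 5.3329 arbitrary units.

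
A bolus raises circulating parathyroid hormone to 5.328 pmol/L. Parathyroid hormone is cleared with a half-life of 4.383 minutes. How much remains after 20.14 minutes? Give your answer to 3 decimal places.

0.220 pmol/L

Number of half-lives: n = 20.14/4.383 ≈ 4.595.
Remaining = 5.328 × (1/2)^4.595 = 5.328 × 0.041377 ≈ 0.22046 pmol/L.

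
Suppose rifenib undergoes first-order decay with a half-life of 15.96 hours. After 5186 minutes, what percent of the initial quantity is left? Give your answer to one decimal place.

5186 minutes = 86.4333 hours.
n = 86.4333/15.96 ≈ 5.4156 half-lives.
Fraction remaining = (1/2)^5.4156 ≈ 0.023428, i.e. 2.3428%.

2.3%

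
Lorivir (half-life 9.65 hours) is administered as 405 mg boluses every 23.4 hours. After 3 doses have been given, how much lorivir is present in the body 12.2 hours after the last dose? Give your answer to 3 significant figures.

206 mg

The 3 doses were given 59, 35.6, 12.2 hours ago.
Total = 405·(1/2)^(59/9.65) + 405·(1/2)^(35.6/9.65) + 405·(1/2)^(12.2/9.65)
      = 5.8474 + 31.399 + 168.61 ≈ 205.85 mg.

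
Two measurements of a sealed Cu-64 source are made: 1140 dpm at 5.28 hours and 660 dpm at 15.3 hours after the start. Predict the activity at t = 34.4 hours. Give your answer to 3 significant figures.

Over Δt = 15.3 − 5.28 = 10.02 hours, the level fell by a factor of 1140/660 ≈ 1.7273.
n = log₂(1.7273) ≈ 0.7885 half-lives, so t½ = 10.02/0.7885 ≈ 12.708 hours.
From t = 15.3 to t = 34.4: 660 × (1/2)^((34.4−15.3)/12.708) ≈ 232.86 dpm.

233 dpm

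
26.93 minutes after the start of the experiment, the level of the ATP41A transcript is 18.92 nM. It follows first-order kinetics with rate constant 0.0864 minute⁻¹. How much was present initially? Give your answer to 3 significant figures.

t½ = ln 2 / k = 0.69315 / 0.0864 ≈ 8.0225 minutes.
Number of half-lives elapsed: n = 26.93/8.0225 ≈ 3.3568.
A₀ = A × 2^n = 18.92 × 2^3.3568 = 18.92 × 10.245 ≈ 193.83 nM.

194 nM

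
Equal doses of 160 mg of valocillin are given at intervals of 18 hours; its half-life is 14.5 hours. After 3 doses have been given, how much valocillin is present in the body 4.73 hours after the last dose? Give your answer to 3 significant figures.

204 mg

The 3 doses were given 40.73, 22.73, 4.73 hours ago.
Total = 160·(1/2)^(40.73/14.5) + 160·(1/2)^(22.73/14.5) + 160·(1/2)^(4.73/14.5)
      = 22.832 + 53.98 + 127.62 ≈ 204.43 mg.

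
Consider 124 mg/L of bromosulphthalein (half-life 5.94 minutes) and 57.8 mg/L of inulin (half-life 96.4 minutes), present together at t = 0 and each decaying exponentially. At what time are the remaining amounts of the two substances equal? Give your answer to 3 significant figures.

6.97 minutes

Set 124·(1/2)^(t/5.94) = 57.8·(1/2)^(t/96.4).
Taking log₂: log₂(124/57.8) = t·(1/5.94 − 1/96.4).
log₂(2.1453) = 1.1012; 1/5.94 − 1/96.4 = 0.15798.
t = 1.1012 / 0.15798 ≈ 6.9706 minutes.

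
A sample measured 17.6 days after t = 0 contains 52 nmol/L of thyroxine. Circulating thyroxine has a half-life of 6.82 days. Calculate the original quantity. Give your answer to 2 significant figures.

310 nmol/L

Number of half-lives elapsed: n = 17.6/6.82 ≈ 2.5806.
A₀ = A × 2^n = 52 × 2^2.5806 = 52 × 5.9821 ≈ 311.07 nmol/L.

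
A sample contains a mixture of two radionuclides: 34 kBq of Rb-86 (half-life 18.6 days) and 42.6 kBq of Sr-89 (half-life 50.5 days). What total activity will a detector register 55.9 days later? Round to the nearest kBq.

24 kBq

Rb-86: 34 × (1/2)^(55.9/18.6) = 34 × (1/2)^3.0054 ≈ 4.2342 kBq.
Sr-89: 42.6 × (1/2)^(55.9/50.5) = 42.6 × (1/2)^1.1069 ≈ 19.778 kBq.
Total = 4.2342 + 19.778 ≈ 24.013 kBq.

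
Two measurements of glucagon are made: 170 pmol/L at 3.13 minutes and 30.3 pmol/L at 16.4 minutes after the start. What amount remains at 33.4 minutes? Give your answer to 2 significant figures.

3.3 pmol/L

Over Δt = 16.4 − 3.13 = 13.27 minutes, the level fell by a factor of 170/30.3 ≈ 5.6106.
n = log₂(5.6106) ≈ 2.4881 half-lives, so t½ = 13.27/2.4881 ≈ 5.3333 minutes.
From t = 16.4 to t = 33.4: 30.3 × (1/2)^((33.4−16.4)/5.3333) ≈ 3.3258 pmol/L.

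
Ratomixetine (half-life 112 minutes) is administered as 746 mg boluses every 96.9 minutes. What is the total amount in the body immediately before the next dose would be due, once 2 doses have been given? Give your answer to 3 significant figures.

634 mg

The 2 doses were given 193.8, 96.9 minutes ago.
Total = 746·(1/2)^(193.8/112) + 746·(1/2)^(96.9/112)
      = 224.83 + 409.54 ≈ 634.37 mg.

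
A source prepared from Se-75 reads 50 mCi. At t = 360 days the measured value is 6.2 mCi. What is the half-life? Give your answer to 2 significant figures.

A/A₀ = 6.2/50 ≈ 0.124.
n = log₂(8.0645) ≈ 3.0116 half-lives elapsed in 360 days.
t½ = 360/3.0116 ≈ 119.54 days.

120 days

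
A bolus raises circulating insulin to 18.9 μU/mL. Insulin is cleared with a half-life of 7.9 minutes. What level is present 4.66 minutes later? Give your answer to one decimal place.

12.6 μU/mL

Number of half-lives: n = 4.66/7.9 ≈ 0.58987.
Remaining = 18.9 × (1/2)^0.58987 = 18.9 × 0.6644 ≈ 12.557 μU/mL.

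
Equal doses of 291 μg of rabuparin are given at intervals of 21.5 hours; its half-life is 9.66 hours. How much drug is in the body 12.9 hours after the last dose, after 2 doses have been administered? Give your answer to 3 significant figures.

The 2 doses were given 34.4, 12.9 hours ago.
Total = 291·(1/2)^(34.4/9.66) + 291·(1/2)^(12.9/9.66)
      = 24.655 + 115.32 ≈ 139.97 μg.

140 μg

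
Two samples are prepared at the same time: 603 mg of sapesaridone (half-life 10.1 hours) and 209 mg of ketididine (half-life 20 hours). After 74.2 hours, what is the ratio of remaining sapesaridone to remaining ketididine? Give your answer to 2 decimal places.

0.23

sapesaridone: 603 × (1/2)^(74.2/10.1) = 603 × (1/2)^7.3465 ≈ 3.705 mg.
ketididine: 209 × (1/2)^(74.2/20) = 209 × (1/2)^3.71 ≈ 15.971 mg.
Ratio ≈ 3.705 / 15.971 ≈ 0.23199.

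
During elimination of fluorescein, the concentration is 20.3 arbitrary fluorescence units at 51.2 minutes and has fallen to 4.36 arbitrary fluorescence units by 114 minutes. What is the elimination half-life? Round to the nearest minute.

28 minutes

Over Δt = 114 − 51.2 = 62.8 minutes, the level fell by a factor of 20.3/4.36 ≈ 4.656.
n = log₂(4.656) ≈ 2.2191 half-lives, so t½ = 62.8/2.2191 ≈ 28.3 minutes.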